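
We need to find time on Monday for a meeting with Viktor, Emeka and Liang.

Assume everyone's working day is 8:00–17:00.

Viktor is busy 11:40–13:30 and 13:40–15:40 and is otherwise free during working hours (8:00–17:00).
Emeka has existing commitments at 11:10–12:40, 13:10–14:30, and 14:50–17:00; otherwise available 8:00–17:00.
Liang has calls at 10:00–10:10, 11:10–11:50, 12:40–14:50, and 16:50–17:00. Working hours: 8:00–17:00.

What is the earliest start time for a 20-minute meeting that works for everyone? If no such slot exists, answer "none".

Viktor free within 08:00–17:00: 08:00–11:40, 13:30–13:40, 15:40–17:00.
Emeka free within 08:00–17:00: 08:00–11:10, 12:40–13:10, 14:30–14:50.
Liang free within 08:00–17:00: 08:00–10:00, 10:10–11:10, 11:50–12:40, 14:50–16:50.
Viktor ∩ Emeka: 08:00–11:10.
Viktor ∩ Emeka ∩ Liang: 08:00–10:00, 10:10–11:10.
Windows ≥ 20 min: 08:00–10:00, 10:10–11:10.
Earliest such window starts at 08:00.

08:00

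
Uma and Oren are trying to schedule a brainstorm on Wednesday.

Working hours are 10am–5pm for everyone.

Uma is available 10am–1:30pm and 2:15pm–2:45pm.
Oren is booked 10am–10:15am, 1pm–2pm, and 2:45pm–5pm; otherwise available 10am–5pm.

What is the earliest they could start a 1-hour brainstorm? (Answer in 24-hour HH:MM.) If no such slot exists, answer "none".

Oren free within 10:00–17:00: 10:15–13:00, 14:00–14:45.
Uma ∩ Oren: 10:15–13:00, 14:15–14:45.
Windows ≥ 60 min: 10:15–13:00.
Earliest such window starts at 10:15.

10:15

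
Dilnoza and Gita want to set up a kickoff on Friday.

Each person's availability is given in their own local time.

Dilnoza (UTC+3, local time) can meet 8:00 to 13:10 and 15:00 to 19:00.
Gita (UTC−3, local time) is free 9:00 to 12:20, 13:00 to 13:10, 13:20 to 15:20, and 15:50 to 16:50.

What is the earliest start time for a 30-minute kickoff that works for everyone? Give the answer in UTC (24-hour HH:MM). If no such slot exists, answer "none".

Dilnoza → UTC: 05:00–10:10, 12:00–16:00.
Gita → UTC: 12:00–15:20, 16:00–16:10, 16:20–18:20, 18:50–19:50.
Dilnoza ∩ Gita: 12:00–15:20.
Windows ≥ 30 min: 12:00–15:20.
Earliest such window starts at 12:00.

12:00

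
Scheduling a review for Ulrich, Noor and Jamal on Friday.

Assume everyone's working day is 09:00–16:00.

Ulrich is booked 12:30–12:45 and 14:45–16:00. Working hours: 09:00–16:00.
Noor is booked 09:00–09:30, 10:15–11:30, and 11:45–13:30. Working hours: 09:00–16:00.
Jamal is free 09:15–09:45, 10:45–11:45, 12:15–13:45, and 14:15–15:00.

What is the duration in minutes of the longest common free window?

Ulrich free within 09:00–16:00: 09:00–12:30, 12:45–14:45.
Noor free within 09:00–16:00: 09:30–10:15, 11:30–11:45, 13:30–16:00.
Ulrich ∩ Noor: 09:30–10:15, 11:30–11:45, 13:30–14:45.
Ulrich ∩ Noor ∩ Jamal: 09:30–09:45, 11:30–11:45, 13:30–13:45, 14:15–14:45.
Common window lengths: 15, 15, 15, 30 min; longest is 30.

30 minutes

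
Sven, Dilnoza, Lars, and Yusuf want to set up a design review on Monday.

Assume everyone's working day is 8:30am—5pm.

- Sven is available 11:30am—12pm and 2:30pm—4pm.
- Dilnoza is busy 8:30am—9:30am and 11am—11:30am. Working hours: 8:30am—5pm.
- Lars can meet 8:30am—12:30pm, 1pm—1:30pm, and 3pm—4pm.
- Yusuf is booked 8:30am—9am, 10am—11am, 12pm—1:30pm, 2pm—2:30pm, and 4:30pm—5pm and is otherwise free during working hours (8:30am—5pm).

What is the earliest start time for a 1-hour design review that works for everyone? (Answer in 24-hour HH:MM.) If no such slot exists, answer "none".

15:00

Dilnoza free within 08:30–17:00: 09:30–11:00, 11:30–17:00.
Yusuf free within 08:30–17:00: 09:00–10:00, 11:00–12:00, 13:30–14:00, 14:30–16:30.
Sven ∩ Dilnoza: 11:30–12:00, 14:30–16:00.
Sven ∩ Dilnoza ∩ Lars: 11:30–12:00, 15:00–16:00.
Sven ∩ Dilnoza ∩ Lars ∩ Yusuf: 11:30–12:00, 15:00–16:00.
Windows ≥ 60 min: 15:00–16:00.
Earliest such window starts at 15:00.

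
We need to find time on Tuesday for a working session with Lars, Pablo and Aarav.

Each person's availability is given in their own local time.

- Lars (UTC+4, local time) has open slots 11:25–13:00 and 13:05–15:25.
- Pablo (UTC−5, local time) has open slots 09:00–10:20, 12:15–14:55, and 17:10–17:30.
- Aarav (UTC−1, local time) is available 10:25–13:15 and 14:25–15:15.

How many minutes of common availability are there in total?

0 minutes

Lars → UTC: 07:25–09:00, 09:05–11:25.
Pablo → UTC: 14:00–15:20, 17:15–19:55, 22:10–22:30.
Aarav → UTC: 11:25–14:15, 15:25–16:15.
Lars ∩ Pablo: (none).
Lars ∩ Pablo ∩ Aarav: (none).
Total common minutes: 0.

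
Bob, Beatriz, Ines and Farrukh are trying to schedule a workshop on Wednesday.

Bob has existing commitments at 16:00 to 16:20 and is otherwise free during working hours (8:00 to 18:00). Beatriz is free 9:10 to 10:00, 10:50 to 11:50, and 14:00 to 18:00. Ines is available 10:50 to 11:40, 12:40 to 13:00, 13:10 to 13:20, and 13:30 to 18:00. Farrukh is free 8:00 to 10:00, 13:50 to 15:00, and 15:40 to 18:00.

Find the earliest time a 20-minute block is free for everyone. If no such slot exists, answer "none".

14:00

Bob free within 08:00–18:00: 08:00–16:00, 16:20–18:00.
Bob ∩ Beatriz: 09:10–10:00, 10:50–11:50, 14:00–16:00, 16:20–18:00.
Bob ∩ Beatriz ∩ Ines: 10:50–11:40, 14:00–16:00, 16:20–18:00.
Bob ∩ Beatriz ∩ Ines ∩ Farrukh: 14:00–15:00, 15:40–16:00, 16:20–18:00.
Windows ≥ 20 min: 14:00–15:00, 15:40–16:00, 16:20–18:00.
Earliest such window starts at 14:00.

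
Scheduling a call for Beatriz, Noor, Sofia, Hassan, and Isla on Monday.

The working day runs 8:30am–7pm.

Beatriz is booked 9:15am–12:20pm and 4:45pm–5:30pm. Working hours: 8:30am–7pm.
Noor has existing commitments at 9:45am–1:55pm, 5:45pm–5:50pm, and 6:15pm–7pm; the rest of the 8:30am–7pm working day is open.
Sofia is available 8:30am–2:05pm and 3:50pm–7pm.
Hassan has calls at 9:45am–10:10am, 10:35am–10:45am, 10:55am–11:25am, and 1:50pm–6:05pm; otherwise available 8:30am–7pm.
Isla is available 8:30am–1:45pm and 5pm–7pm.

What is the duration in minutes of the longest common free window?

Beatriz free within 08:30–19:00: 08:30–09:15, 12:20–16:45, 17:30–19:00.
Noor free within 08:30–19:00: 08:30–09:45, 13:55–17:45, 17:50–18:15.
Hassan free within 08:30–19:00: 08:30–09:45, 10:10–10:35, 10:45–10:55, 11:25–13:50, 18:05–19:00.
Beatriz ∩ Noor: 08:30–09:15, 13:55–16:45, 17:30–17:45, 17:50–18:15.
Beatriz ∩ Noor ∩ Sofia: 08:30–09:15, 13:55–14:05, 15:50–16:45, 17:30–17:45, 17:50–18:15.
Beatriz ∩ Noor ∩ Sofia ∩ Hassan: 08:30–09:15, 18:05–18:15.
Beatriz ∩ Noor ∩ Sofia ∩ Hassan ∩ Isla: 08:30–09:15, 18:05–18:15.
Common window lengths: 45, 10 min; longest is 45.

45 minutes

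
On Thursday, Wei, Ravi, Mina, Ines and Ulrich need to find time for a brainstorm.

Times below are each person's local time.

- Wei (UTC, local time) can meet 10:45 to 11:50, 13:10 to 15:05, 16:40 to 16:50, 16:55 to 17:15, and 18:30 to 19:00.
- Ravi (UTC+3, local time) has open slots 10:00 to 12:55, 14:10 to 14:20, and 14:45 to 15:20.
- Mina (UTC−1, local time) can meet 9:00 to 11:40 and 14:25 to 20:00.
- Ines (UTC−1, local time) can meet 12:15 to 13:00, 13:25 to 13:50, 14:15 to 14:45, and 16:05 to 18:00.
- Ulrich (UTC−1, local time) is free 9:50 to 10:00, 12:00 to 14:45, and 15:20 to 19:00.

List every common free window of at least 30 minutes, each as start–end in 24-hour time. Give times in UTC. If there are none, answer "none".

Wei → UTC: 10:45–11:50, 13:10–15:05, 16:40–16:50, 16:55–17:15, 18:30–19:00.
Ravi → UTC: 07:00–09:55, 11:10–11:20, 11:45–12:20.
Mina → UTC: 10:00–12:40, 15:25–21:00.
Ines → UTC: 13:15–14:00, 14:25–14:50, 15:15–15:45, 17:05–19:00.
Ulrich → UTC: 10:50–11:00, 13:00–15:45, 16:20–20:00.
Wei ∩ Ravi: 11:10–11:20, 11:45–11:50.
Wei ∩ Ravi ∩ Mina: 11:10–11:20, 11:45–11:50.
Wei ∩ Ravi ∩ Mina ∩ Ines: (none).
Wei ∩ Ravi ∩ Mina ∩ Ines ∩ Ulrich: (none).
Windows ≥ 30 min: (none).

none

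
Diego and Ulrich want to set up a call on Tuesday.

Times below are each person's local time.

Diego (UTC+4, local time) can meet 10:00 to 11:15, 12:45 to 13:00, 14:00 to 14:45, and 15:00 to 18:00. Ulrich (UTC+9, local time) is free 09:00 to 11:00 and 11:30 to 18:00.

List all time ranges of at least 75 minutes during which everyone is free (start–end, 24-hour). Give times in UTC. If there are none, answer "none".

Diego → UTC: 06:00–07:15, 08:45–09:00, 10:00–10:45, 11:00–14:00.
Ulrich → UTC: 00:00–02:00, 02:30–09:00.
Diego ∩ Ulrich: 06:00–07:15, 08:45–09:00.
Windows ≥ 75 min: 06:00–07:15.

06:00–07:15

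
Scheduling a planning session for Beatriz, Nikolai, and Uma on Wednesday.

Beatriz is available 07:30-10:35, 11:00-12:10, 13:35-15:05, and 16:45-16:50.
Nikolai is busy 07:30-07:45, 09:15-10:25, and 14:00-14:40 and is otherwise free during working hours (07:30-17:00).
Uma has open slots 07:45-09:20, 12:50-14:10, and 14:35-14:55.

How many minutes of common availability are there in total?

130 minutes

Nikolai free within 07:30–17:00: 07:45–09:15, 10:25–14:00, 14:40–17:00.
Beatriz ∩ Nikolai: 07:45–09:15, 10:25–10:35, 11:00–12:10, 13:35–14:00, 14:40–15:05, 16:45–16:50.
Beatriz ∩ Nikolai ∩ Uma: 07:45–09:15, 13:35–14:00, 14:40–14:55.
Total common minutes: 90 + 25 + 15 = 130.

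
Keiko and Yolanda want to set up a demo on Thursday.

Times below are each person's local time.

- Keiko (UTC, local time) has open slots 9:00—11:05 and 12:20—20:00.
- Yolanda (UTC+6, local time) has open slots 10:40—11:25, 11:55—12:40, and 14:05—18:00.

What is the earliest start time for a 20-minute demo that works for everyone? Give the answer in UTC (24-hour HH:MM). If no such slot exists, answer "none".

09:00

Keiko → UTC: 09:00–11:05, 12:20–20:00.
Yolanda → UTC: 04:40–05:25, 05:55–06:40, 08:05–12:00.
Keiko ∩ Yolanda: 09:00–11:05.
Windows ≥ 20 min: 09:00–11:05.
Earliest such window starts at 09:00.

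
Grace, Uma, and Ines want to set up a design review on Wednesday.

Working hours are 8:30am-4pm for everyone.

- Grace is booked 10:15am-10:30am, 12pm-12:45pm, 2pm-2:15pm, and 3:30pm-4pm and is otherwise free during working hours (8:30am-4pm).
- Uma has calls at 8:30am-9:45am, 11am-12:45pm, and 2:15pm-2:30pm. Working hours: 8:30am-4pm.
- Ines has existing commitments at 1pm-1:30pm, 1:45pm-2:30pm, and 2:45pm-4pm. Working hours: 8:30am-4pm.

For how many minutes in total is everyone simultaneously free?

105 minutes

Grace free within 08:30–16:00: 08:30–10:15, 10:30–12:00, 12:45–14:00, 14:15–15:30.
Uma free within 08:30–16:00: 09:45–11:00, 12:45–14:15, 14:30–16:00.
Ines free within 08:30–16:00: 08:30–13:00, 13:30–13:45, 14:30–14:45.
Grace ∩ Uma: 09:45–10:15, 10:30–11:00, 12:45–14:00, 14:30–15:30.
Grace ∩ Uma ∩ Ines: 09:45–10:15, 10:30–11:00, 12:45–13:00, 13:30–13:45, 14:30–14:45.
Total common minutes: 30 + 30 + 15 + 15 + 15 = 105.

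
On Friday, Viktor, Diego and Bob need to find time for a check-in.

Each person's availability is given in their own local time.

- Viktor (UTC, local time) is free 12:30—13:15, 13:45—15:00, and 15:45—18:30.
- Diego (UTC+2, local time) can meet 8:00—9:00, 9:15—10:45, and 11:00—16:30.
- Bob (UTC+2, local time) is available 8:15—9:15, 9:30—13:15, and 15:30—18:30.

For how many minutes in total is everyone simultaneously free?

45 minutes

Viktor → UTC: 12:30–13:15, 13:45–15:00, 15:45–18:30.
Diego → UTC: 06:00–07:00, 07:15–08:45, 09:00–14:30.
Bob → UTC: 06:15–07:15, 07:30–11:15, 13:30–16:30.
Viktor ∩ Diego: 12:30–13:15, 13:45–14:30.
Viktor ∩ Diego ∩ Bob: 13:45–14:30.
Total common minutes: 45.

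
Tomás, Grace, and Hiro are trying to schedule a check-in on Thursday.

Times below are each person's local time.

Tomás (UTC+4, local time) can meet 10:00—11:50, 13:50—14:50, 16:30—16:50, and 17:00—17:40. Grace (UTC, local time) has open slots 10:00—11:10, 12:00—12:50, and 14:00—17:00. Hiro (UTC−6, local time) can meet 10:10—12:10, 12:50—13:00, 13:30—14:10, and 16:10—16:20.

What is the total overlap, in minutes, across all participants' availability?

Tomás → UTC: 06:00–07:50, 09:50–10:50, 12:30–12:50, 13:00–13:40.
Grace → UTC: 10:00–11:10, 12:00–12:50, 14:00–17:00.
Hiro → UTC: 16:10–18:10, 18:50–19:00, 19:30–20:10, 22:10–22:20.
Tomás ∩ Grace: 10:00–10:50, 12:30–12:50.
Tomás ∩ Grace ∩ Hiro: (none).
Total common minutes: 0.

0 minutes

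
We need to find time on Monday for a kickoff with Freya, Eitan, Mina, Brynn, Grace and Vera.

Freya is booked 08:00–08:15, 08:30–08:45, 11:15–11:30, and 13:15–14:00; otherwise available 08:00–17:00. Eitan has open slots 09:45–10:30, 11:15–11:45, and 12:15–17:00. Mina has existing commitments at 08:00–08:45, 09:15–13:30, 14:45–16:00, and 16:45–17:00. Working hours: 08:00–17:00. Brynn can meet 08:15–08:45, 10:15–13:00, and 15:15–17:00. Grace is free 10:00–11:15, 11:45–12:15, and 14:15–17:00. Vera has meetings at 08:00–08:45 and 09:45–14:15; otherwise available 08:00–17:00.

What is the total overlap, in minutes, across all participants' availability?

Freya free within 08:00–17:00: 08:15–08:30, 08:45–11:15, 11:30–13:15, 14:00–17:00.
Mina free within 08:00–17:00: 08:45–09:15, 13:30–14:45, 16:00–16:45.
Vera free within 08:00–17:00: 08:45–09:45, 14:15–17:00.
Freya ∩ Eitan: 09:45–10:30, 11:30–11:45, 12:15–13:15, 14:00–17:00.
Freya ∩ Eitan ∩ Mina: 14:00–14:45, 16:00–16:45.
Freya ∩ Eitan ∩ Mina ∩ Brynn: 16:00–16:45.
Freya ∩ Eitan ∩ Mina ∩ Brynn ∩ Grace: 16:00–16:45.
Freya ∩ Eitan ∩ Mina ∩ Brynn ∩ Grace ∩ Vera: 16:00–16:45.
Total common minutes: 45.

45 minutes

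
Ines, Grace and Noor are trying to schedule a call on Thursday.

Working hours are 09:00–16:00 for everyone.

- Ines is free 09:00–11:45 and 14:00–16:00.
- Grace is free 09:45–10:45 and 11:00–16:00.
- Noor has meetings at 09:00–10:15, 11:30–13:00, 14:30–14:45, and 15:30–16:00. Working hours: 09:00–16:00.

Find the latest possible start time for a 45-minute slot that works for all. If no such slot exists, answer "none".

Noor free within 09:00–16:00: 10:15–11:30, 13:00–14:30, 14:45–15:30.
Ines ∩ Grace: 09:45–10:45, 11:00–11:45, 14:00–16:00.
Ines ∩ Grace ∩ Noor: 10:15–10:45, 11:00–11:30, 14:00–14:30, 14:45–15:30.
Windows ≥ 45 min: 14:45–15:30.
Latest start in the last window 14:45–15:30 is 15:30 − 45 min = 14:45.

14:45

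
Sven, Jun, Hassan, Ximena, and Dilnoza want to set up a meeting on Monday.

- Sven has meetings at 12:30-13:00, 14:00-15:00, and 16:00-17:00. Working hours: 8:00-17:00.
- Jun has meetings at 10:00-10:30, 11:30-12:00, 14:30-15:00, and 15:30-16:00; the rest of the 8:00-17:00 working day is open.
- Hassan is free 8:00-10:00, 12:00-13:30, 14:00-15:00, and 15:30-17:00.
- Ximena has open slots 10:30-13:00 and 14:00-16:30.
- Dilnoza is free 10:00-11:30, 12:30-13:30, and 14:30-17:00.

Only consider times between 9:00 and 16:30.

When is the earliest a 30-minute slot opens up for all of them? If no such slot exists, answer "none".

none

Sven free within 08:00–17:00: 08:00–12:30, 13:00–14:00, 15:00–16:00.
Jun free within 08:00–17:00: 08:00–10:00, 10:30–11:30, 12:00–14:30, 15:00–15:30, 16:00–17:00.
Sven ∩ Jun: 08:00–10:00, 10:30–11:30, 12:00–12:30, 13:00–14:00, 15:00–15:30.
Sven ∩ Jun ∩ Hassan: 08:00–10:00, 12:00–12:30, 13:00–13:30.
Sven ∩ Jun ∩ Hassan ∩ Ximena: 12:00–12:30.
Sven ∩ Jun ∩ Hassan ∩ Ximena ∩ Dilnoza: (none).
Restricted to 09:00–16:30: (none).
Windows ≥ 30 min: (none).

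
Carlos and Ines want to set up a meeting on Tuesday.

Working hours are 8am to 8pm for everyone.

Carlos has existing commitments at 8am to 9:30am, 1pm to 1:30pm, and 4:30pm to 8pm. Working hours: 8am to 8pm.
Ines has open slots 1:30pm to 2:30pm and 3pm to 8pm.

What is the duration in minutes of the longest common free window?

90 minutes

Carlos free within 08:00–20:00: 09:30–13:00, 13:30–16:30.
Carlos ∩ Ines: 13:30–14:30, 15:00–16:30.
Common window lengths: 60, 90 min; longest is 90.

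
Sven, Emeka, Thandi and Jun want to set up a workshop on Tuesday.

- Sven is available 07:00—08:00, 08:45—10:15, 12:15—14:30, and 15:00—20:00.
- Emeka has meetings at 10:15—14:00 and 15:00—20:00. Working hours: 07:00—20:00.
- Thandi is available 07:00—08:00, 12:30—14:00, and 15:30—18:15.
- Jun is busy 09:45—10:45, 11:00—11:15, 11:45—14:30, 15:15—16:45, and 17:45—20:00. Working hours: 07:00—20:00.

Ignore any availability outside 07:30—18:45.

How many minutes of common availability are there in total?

30 minutes

Emeka free within 07:00–20:00: 07:00–10:15, 14:00–15:00.
Jun free within 07:00–20:00: 07:00–09:45, 10:45–11:00, 11:15–11:45, 14:30–15:15, 16:45–17:45.
Sven ∩ Emeka: 07:00–08:00, 08:45–10:15, 14:00–14:30.
Sven ∩ Emeka ∩ Thandi: 07:00–08:00.
Sven ∩ Emeka ∩ Thandi ∩ Jun: 07:00–08:00.
Restricted to 07:30–18:45: 07:30–08:00.
Total common minutes: 30.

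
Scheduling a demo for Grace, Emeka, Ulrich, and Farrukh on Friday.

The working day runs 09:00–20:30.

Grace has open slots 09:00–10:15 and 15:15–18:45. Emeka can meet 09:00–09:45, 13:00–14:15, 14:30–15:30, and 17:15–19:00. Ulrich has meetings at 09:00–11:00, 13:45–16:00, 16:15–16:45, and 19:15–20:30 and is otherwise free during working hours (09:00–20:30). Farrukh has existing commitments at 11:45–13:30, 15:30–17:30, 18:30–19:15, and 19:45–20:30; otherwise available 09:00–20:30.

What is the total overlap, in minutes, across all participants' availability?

60 minutes

Ulrich free within 09:00–20:30: 11:00–13:45, 16:00–16:15, 16:45–19:15.
Farrukh free within 09:00–20:30: 09:00–11:45, 13:30–15:30, 17:30–18:30, 19:15–19:45.
Grace ∩ Emeka: 09:00–09:45, 15:15–15:30, 17:15–18:45.
Grace ∩ Emeka ∩ Ulrich: 17:15–18:45.
Grace ∩ Emeka ∩ Ulrich ∩ Farrukh: 17:30–18:30.
Total common minutes: 60.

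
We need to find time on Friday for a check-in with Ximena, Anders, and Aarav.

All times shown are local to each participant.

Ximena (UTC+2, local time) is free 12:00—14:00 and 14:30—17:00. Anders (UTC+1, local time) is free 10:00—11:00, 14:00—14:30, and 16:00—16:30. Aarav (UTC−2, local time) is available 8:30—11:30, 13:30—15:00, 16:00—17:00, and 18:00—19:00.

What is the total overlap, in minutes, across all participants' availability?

Ximena → UTC: 10:00–12:00, 12:30–15:00.
Anders → UTC: 09:00–10:00, 13:00–13:30, 15:00–15:30.
Aarav → UTC: 10:30–13:30, 15:30–17:00, 18:00–19:00, 20:00–21:00.
Ximena ∩ Anders: 13:00–13:30.
Ximena ∩ Anders ∩ Aarav: 13:00–13:30.
Total common minutes: 30.

30 minutes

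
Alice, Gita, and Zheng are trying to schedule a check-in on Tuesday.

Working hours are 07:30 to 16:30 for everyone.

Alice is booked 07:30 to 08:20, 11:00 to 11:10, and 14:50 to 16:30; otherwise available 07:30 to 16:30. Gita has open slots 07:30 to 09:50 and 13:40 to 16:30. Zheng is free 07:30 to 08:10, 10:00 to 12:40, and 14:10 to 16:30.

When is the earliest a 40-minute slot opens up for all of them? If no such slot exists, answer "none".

Alice free within 07:30–16:30: 08:20–11:00, 11:10–14:50.
Alice ∩ Gita: 08:20–09:50, 13:40–14:50.
Alice ∩ Gita ∩ Zheng: 14:10–14:50.
Windows ≥ 40 min: 14:10–14:50.
Earliest such window starts at 14:10.

14:10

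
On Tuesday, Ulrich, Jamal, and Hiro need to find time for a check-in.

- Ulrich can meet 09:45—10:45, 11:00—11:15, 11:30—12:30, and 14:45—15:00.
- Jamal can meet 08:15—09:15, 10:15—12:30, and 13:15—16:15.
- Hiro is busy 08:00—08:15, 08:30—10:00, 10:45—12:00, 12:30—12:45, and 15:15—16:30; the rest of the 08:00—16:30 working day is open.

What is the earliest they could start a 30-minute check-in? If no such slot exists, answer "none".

10:15

Hiro free within 08:00–16:30: 08:15–08:30, 10:00–10:45, 12:00–12:30, 12:45–15:15.
Ulrich ∩ Jamal: 10:15–10:45, 11:00–11:15, 11:30–12:30, 14:45–15:00.
Ulrich ∩ Jamal ∩ Hiro: 10:15–10:45, 12:00–12:30, 14:45–15:00.
Windows ≥ 30 min: 10:15–10:45, 12:00–12:30.
Earliest such window starts at 10:15.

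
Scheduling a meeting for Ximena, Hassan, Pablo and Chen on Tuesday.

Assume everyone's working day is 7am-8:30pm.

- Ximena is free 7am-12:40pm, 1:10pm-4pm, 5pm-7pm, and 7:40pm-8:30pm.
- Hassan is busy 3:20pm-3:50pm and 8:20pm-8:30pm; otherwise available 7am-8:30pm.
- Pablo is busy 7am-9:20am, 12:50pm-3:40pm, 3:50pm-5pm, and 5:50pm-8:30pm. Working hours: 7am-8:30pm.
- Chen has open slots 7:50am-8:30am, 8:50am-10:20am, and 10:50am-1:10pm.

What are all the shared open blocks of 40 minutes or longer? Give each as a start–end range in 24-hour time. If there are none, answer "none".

09:20–10:20, 10:50–12:40

Hassan free within 07:00–20:30: 07:00–15:20, 15:50–20:20.
Pablo free within 07:00–20:30: 09:20–12:50, 15:40–15:50, 17:00–17:50.
Ximena ∩ Hassan: 07:00–12:40, 13:10–15:20, 15:50–16:00, 17:00–19:00, 19:40–20:20.
Ximena ∩ Hassan ∩ Pablo: 09:20–12:40, 17:00–17:50.
Ximena ∩ Hassan ∩ Pablo ∩ Chen: 09:20–10:20, 10:50–12:40.
Windows ≥ 40 min: 09:20–10:20, 10:50–12:40.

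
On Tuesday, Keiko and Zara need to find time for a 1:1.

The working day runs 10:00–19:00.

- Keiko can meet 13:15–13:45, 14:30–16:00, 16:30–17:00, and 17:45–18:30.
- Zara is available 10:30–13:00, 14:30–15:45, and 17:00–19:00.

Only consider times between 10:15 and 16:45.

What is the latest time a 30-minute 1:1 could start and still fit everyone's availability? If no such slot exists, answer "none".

Keiko ∩ Zara: 14:30–15:45, 17:45–18:30.
Restricted to 10:15–16:45: 14:30–15:45.
Windows ≥ 30 min: 14:30–15:45.
Latest start in the last window 14:30–15:45 is 15:45 − 30 min = 15:15.

15:15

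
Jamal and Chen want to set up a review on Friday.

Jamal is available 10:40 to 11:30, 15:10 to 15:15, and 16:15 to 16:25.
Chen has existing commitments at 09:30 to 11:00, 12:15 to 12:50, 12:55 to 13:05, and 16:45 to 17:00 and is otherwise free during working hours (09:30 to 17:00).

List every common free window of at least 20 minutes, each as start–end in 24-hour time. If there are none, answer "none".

11:00–11:30

Chen free within 09:30–17:00: 11:00–12:15, 12:50–12:55, 13:05–16:45.
Jamal ∩ Chen: 11:00–11:30, 15:10–15:15, 16:15–16:25.
Windows ≥ 20 min: 11:00–11:30.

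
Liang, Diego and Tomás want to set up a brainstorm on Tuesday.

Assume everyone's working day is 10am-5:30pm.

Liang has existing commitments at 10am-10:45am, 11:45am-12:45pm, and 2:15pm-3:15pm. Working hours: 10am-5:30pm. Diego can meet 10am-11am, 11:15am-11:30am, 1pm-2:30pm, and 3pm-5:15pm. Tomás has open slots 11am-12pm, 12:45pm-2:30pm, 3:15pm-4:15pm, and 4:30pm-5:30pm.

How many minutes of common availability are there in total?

Liang free within 10:00–17:30: 10:45–11:45, 12:45–14:15, 15:15–17:30.
Liang ∩ Diego: 10:45–11:00, 11:15–11:30, 13:00–14:15, 15:15–17:15.
Liang ∩ Diego ∩ Tomás: 11:15–11:30, 13:00–14:15, 15:15–16:15, 16:30–17:15.
Total common minutes: 15 + 75 + 60 + 45 = 195.

195 minutes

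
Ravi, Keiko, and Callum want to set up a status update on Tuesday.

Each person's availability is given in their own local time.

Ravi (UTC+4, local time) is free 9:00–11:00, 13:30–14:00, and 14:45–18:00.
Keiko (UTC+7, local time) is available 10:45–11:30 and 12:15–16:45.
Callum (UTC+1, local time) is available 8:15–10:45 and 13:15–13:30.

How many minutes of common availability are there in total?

Ravi → UTC: 05:00–07:00, 09:30–10:00, 10:45–14:00.
Keiko → UTC: 03:45–04:30, 05:15–09:45.
Callum → UTC: 07:15–09:45, 12:15–12:30.
Ravi ∩ Keiko: 05:15–07:00, 09:30–09:45.
Ravi ∩ Keiko ∩ Callum: 09:30–09:45.
Total common minutes: 15.

15 minutes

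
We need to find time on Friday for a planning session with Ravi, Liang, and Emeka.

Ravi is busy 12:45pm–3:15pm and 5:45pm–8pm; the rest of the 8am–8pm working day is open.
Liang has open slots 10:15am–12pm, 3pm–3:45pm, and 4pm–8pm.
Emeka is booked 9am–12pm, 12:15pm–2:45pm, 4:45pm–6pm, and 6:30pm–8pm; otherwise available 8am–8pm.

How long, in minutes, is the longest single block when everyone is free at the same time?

Ravi free within 08:00–20:00: 08:00–12:45, 15:15–17:45.
Emeka free within 08:00–20:00: 08:00–09:00, 12:00–12:15, 14:45–16:45, 18:00–18:30.
Ravi ∩ Liang: 10:15–12:00, 15:15–15:45, 16:00–17:45.
Ravi ∩ Liang ∩ Emeka: 15:15–15:45, 16:00–16:45.
Common window lengths: 30, 45 min; longest is 45.

45 minutes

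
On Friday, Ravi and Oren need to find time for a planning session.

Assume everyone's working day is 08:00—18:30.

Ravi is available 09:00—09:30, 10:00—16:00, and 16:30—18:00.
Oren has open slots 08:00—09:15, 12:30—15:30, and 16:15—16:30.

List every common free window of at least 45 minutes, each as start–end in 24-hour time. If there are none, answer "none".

Ravi ∩ Oren: 09:00–09:15, 12:30–15:30.
Windows ≥ 45 min: 12:30–15:30.

12:30–15:30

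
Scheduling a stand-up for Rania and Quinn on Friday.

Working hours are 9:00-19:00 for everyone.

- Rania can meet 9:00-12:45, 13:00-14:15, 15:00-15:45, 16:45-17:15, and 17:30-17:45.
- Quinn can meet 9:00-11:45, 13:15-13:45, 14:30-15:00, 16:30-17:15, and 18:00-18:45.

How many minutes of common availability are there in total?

225 minutes

Rania ∩ Quinn: 09:00–11:45, 13:15–13:45, 16:45–17:15.
Total common minutes: 165 + 30 + 30 = 225.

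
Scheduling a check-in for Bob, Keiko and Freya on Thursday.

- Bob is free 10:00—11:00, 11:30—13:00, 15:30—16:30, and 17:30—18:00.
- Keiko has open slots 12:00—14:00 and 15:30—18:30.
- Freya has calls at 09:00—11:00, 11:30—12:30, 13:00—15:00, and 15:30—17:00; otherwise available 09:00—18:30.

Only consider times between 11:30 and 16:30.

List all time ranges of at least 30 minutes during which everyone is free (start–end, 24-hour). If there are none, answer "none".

Freya free within 09:00–18:30: 11:00–11:30, 12:30–13:00, 15:00–15:30, 17:00–18:30.
Bob ∩ Keiko: 12:00–13:00, 15:30–16:30, 17:30–18:00.
Bob ∩ Keiko ∩ Freya: 12:30–13:00, 17:30–18:00.
Restricted to 11:30–16:30: 12:30–13:00.
Windows ≥ 30 min: 12:30–13:00.

12:30–13:00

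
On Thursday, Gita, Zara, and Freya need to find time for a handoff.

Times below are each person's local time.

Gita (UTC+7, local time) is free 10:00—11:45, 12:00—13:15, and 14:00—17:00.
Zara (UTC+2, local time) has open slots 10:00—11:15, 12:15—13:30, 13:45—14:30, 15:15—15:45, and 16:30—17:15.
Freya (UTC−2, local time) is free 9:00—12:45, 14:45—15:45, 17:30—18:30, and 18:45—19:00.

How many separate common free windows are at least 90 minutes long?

Gita → UTC: 03:00–04:45, 05:00–06:15, 07:00–10:00.
Zara → UTC: 08:00–09:15, 10:15–11:30, 11:45–12:30, 13:15–13:45, 14:30–15:15.
Freya → UTC: 11:00–14:45, 16:45–17:45, 19:30–20:30, 20:45–21:00.
Gita ∩ Zara: 08:00–09:15.
Gita ∩ Zara ∩ Freya: (none).
Windows ≥ 90 min: (none).
That's 0 windows.

0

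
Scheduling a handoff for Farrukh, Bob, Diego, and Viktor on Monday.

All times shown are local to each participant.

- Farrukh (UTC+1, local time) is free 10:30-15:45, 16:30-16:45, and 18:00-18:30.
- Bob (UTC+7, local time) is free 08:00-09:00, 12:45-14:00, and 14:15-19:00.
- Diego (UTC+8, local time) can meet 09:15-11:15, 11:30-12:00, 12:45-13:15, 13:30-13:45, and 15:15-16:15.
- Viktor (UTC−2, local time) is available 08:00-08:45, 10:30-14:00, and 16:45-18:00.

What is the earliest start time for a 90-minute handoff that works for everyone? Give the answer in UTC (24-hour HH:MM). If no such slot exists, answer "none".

none

Farrukh → UTC: 09:30–14:45, 15:30–15:45, 17:00–17:30.
Bob → UTC: 01:00–02:00, 05:45–07:00, 07:15–12:00.
Diego → UTC: 01:15–03:15, 03:30–04:00, 04:45–05:15, 05:30–05:45, 07:15–08:15.
Viktor → UTC: 10:00–10:45, 12:30–16:00, 18:45–20:00.
Farrukh ∩ Bob: 09:30–12:00.
Farrukh ∩ Bob ∩ Diego: (none).
Farrukh ∩ Bob ∩ Diego ∩ Viktor: (none).
Windows ≥ 90 min: (none).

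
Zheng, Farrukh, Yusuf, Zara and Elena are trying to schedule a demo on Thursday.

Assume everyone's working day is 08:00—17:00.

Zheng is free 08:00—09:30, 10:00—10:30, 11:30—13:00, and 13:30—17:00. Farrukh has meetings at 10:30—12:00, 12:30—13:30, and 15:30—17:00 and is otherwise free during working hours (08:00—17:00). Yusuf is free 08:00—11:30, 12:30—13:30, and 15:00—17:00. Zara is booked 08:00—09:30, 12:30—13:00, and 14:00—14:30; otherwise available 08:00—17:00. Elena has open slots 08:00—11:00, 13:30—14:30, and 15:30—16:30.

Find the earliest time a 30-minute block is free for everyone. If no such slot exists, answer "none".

10:00

Farrukh free within 08:00–17:00: 08:00–10:30, 12:00–12:30, 13:30–15:30.
Zara free within 08:00–17:00: 09:30–12:30, 13:00–14:00, 14:30–17:00.
Zheng ∩ Farrukh: 08:00–09:30, 10:00–10:30, 12:00–12:30, 13:30–15:30.
Zheng ∩ Farrukh ∩ Yusuf: 08:00–09:30, 10:00–10:30, 15:00–15:30.
Zheng ∩ Farrukh ∩ Yusuf ∩ Zara: 10:00–10:30, 15:00–15:30.
Zheng ∩ Farrukh ∩ Yusuf ∩ Zara ∩ Elena: 10:00–10:30.
Windows ≥ 30 min: 10:00–10:30.
Earliest such window starts at 10:00.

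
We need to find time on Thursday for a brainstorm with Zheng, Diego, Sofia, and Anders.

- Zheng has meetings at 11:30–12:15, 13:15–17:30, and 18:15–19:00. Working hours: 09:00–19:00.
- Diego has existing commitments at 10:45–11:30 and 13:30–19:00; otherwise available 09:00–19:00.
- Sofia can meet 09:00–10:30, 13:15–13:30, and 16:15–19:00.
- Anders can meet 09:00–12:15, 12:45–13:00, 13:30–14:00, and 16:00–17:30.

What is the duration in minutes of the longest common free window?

Zheng free within 09:00–19:00: 09:00–11:30, 12:15–13:15, 17:30–18:15.
Diego free within 09:00–19:00: 09:00–10:45, 11:30–13:30.
Zheng ∩ Diego: 09:00–10:45, 12:15–13:15.
Zheng ∩ Diego ∩ Sofia: 09:00–10:30.
Zheng ∩ Diego ∩ Sofia ∩ Anders: 09:00–10:30.
Single common window of 90 minutes.

90 minutes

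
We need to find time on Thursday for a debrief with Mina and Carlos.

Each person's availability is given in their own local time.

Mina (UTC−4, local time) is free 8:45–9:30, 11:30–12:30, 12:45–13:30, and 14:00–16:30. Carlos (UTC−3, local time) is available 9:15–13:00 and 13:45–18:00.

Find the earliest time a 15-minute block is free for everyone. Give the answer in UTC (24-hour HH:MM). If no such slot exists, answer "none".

12:45

Mina → UTC: 12:45–13:30, 15:30–16:30, 16:45–17:30, 18:00–20:30.
Carlos → UTC: 12:15–16:00, 16:45–21:00.
Mina ∩ Carlos: 12:45–13:30, 15:30–16:00, 16:45–17:30, 18:00–20:30.
Windows ≥ 15 min: 12:45–13:30, 15:30–16:00, 16:45–17:30, 18:00–20:30.
Earliest such window starts at 12:45.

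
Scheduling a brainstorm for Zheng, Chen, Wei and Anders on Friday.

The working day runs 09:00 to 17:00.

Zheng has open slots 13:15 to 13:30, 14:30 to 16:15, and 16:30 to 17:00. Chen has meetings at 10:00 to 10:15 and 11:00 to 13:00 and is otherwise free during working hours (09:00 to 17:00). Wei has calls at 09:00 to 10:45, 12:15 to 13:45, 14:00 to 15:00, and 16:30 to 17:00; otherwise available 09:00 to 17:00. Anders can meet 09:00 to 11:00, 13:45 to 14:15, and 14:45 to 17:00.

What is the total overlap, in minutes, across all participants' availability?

75 minutes

Chen free within 09:00–17:00: 09:00–10:00, 10:15–11:00, 13:00–17:00.
Wei free within 09:00–17:00: 10:45–12:15, 13:45–14:00, 15:00–16:30.
Zheng ∩ Chen: 13:15–13:30, 14:30–16:15, 16:30–17:00.
Zheng ∩ Chen ∩ Wei: 15:00–16:15.
Zheng ∩ Chen ∩ Wei ∩ Anders: 15:00–16:15.
Total common minutes: 75.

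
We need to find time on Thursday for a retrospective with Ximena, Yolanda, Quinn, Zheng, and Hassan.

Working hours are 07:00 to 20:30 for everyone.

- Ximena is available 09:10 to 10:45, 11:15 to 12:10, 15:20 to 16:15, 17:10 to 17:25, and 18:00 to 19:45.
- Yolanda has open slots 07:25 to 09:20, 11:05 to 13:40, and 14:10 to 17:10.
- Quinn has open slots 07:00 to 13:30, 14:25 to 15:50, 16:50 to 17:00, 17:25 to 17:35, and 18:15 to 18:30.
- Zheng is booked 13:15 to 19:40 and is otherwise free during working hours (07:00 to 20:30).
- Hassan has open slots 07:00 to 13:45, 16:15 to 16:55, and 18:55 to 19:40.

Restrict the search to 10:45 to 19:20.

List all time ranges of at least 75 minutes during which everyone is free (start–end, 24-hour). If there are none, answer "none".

none

Zheng free within 07:00–20:30: 07:00–13:15, 19:40–20:30.
Ximena ∩ Yolanda: 09:10–09:20, 11:15–12:10, 15:20–16:15.
Ximena ∩ Yolanda ∩ Quinn: 09:10–09:20, 11:15–12:10, 15:20–15:50.
Ximena ∩ Yolanda ∩ Quinn ∩ Zheng: 09:10–09:20, 11:15–12:10.
Ximena ∩ Yolanda ∩ Quinn ∩ Zheng ∩ Hassan: 09:10–09:20, 11:15–12:10.
Restricted to 10:45–19:20: 11:15–12:10.
Windows ≥ 75 min: (none).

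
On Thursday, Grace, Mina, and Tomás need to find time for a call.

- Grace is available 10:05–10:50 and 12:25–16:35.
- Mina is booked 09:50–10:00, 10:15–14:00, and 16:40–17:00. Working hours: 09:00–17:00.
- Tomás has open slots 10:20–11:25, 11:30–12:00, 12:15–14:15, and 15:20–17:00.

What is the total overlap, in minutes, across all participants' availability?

Mina free within 09:00–17:00: 09:00–09:50, 10:00–10:15, 14:00–16:40.
Grace ∩ Mina: 10:05–10:15, 14:00–16:35.
Grace ∩ Mina ∩ Tomás: 14:00–14:15, 15:20–16:35.
Total common minutes: 15 + 75 = 90.

90 minutes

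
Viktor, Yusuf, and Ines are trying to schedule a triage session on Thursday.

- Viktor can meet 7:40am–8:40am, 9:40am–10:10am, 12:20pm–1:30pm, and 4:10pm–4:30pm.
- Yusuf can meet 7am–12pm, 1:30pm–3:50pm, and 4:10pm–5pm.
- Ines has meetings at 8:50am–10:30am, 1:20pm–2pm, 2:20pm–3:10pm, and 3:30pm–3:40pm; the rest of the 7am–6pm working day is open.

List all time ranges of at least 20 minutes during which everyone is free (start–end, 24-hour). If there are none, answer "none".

07:40–08:40, 16:10–16:30

Ines free within 07:00–18:00: 07:00–08:50, 10:30–13:20, 14:00–14:20, 15:10–15:30, 15:40–18:00.
Viktor ∩ Yusuf: 07:40–08:40, 09:40–10:10, 16:10–16:30.
Viktor ∩ Yusuf ∩ Ines: 07:40–08:40, 16:10–16:30.
Windows ≥ 20 min: 07:40–08:40, 16:10–16:30.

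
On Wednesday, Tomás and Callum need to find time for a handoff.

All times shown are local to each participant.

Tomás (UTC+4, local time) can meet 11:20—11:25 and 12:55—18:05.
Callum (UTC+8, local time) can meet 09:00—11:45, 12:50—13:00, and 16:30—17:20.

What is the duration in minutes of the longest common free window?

Tomás → UTC: 07:20–07:25, 08:55–14:05.
Callum → UTC: 01:00–03:45, 04:50–05:00, 08:30–09:20.
Tomás ∩ Callum: 08:55–09:20.
Single common window of 25 minutes.

25 minutes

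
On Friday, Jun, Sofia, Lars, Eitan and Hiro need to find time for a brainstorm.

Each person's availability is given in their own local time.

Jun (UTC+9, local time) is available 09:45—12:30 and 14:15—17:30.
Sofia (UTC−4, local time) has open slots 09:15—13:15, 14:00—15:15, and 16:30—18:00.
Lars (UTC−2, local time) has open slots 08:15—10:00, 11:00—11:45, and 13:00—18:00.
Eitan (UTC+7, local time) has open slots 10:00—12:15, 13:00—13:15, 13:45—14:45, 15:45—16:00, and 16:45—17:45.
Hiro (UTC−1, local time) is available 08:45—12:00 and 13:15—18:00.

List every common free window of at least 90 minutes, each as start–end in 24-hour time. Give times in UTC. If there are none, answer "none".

none

Jun → UTC: 00:45–03:30, 05:15–08:30.
Sofia → UTC: 13:15–17:15, 18:00–19:15, 20:30–22:00.
Lars → UTC: 10:15–12:00, 13:00–13:45, 15:00–20:00.
Eitan → UTC: 03:00–05:15, 06:00–06:15, 06:45–07:45, 08:45–09:00, 09:45–10:45.
Hiro → UTC: 09:45–13:00, 14:15–19:00.
Jun ∩ Sofia: (none).
Jun ∩ Sofia ∩ Lars: (none).
Jun ∩ Sofia ∩ Lars ∩ Eitan: (none).
Jun ∩ Sofia ∩ Lars ∩ Eitan ∩ Hiro: (none).
Windows ≥ 90 min: (none).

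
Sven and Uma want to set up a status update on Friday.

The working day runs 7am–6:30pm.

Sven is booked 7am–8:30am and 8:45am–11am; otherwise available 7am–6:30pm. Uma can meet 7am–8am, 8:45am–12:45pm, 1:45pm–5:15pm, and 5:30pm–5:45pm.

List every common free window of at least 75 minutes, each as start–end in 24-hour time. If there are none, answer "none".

Sven free within 07:00–18:30: 08:30–08:45, 11:00–18:30.
Sven ∩ Uma: 11:00–12:45, 13:45–17:15, 17:30–17:45.
Windows ≥ 75 min: 11:00–12:45, 13:45–17:15.

11:00–12:45, 13:45–17:15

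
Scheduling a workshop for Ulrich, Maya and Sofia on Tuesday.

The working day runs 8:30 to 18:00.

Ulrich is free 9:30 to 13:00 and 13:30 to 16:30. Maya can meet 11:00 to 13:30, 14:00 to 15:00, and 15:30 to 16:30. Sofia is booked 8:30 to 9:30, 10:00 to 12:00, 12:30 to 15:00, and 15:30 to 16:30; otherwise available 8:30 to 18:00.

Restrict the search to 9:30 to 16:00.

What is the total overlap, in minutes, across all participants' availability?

30 minutes

Sofia free within 08:30–18:00: 09:30–10:00, 12:00–12:30, 15:00–15:30, 16:30–18:00.
Ulrich ∩ Maya: 11:00–13:00, 14:00–15:00, 15:30–16:30.
Ulrich ∩ Maya ∩ Sofia: 12:00–12:30.
Restricted to 09:30–16:00: 12:00–12:30.
Total common minutes: 30.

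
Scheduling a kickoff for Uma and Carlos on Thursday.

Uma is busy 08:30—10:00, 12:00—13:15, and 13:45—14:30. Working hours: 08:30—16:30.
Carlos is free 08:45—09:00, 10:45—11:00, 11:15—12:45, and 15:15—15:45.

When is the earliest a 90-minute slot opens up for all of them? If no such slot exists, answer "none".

Uma free within 08:30–16:30: 10:00–12:00, 13:15–13:45, 14:30–16:30.
Uma ∩ Carlos: 10:45–11:00, 11:15–12:00, 15:15–15:45.
Windows ≥ 90 min: (none).

none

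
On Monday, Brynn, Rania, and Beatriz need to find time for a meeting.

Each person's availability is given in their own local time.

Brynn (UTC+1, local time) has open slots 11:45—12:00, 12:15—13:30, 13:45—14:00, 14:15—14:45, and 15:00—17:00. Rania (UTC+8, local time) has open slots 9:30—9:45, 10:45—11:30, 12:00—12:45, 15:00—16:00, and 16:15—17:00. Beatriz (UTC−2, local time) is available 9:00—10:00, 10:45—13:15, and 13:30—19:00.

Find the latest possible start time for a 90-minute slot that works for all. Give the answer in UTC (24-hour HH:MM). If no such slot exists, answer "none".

Brynn → UTC: 10:45–11:00, 11:15–12:30, 12:45–13:00, 13:15–13:45, 14:00–16:00.
Rania → UTC: 01:30–01:45, 02:45–03:30, 04:00–04:45, 07:00–08:00, 08:15–09:00.
Beatriz → UTC: 11:00–12:00, 12:45–15:15, 15:30–21:00.
Brynn ∩ Rania: (none).
Brynn ∩ Rania ∩ Beatriz: (none).
Windows ≥ 90 min: (none).

none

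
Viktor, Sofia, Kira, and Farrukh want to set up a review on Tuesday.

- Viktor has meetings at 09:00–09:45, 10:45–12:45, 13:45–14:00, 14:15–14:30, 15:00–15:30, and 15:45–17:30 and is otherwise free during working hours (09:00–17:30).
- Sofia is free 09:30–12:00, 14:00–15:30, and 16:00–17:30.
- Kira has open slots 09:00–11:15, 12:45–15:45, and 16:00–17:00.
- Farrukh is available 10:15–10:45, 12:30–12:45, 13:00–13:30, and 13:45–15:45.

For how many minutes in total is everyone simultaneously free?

Viktor free within 09:00–17:30: 09:45–10:45, 12:45–13:45, 14:00–14:15, 14:30–15:00, 15:30–15:45.
Viktor ∩ Sofia: 09:45–10:45, 14:00–14:15, 14:30–15:00.
Viktor ∩ Sofia ∩ Kira: 09:45–10:45, 14:00–14:15, 14:30–15:00.
Viktor ∩ Sofia ∩ Kira ∩ Farrukh: 10:15–10:45, 14:00–14:15, 14:30–15:00.
Total common minutes: 30 + 15 + 30 = 75.

75 minutes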